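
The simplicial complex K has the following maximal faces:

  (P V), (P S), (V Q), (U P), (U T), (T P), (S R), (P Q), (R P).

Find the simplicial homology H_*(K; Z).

H_0 = Z,  H_1 = Z^3.

We work with the vertex ordering P < Q < R < S < T < U < V. The simplices of K, each written with vertices in increasing order, are:

  0-simplices (7): P, Q, R, S, T, U, V
  1-simplices (9): PQ, PR, PS, PT, PU, PV, QV, RS, TU

Hence C_0 ≅ Z^7, C_1 ≅ Z^9.

∂_1: C_1 → C_0 is given by ∂[p,q] = [q] − [p]. For instance
  ∂PV = V − P.
The resulting 7×9 matrix has rank 6, and its Smith normal form has invariant factors (1,1,1,1,1,1).

Reading off H_k = ker ∂_k / im ∂_{k+1}:

  H_0: rank C_0 − rank ∂_1 = 7 − 6 = 1, and the invariant factors of ∂_1 are all 1, so H_0 = Z.
  H_1: rank ker ∂_1 − rank ∂_2 = (9 − 6) − 0 = 3, and there is no ∂_2, so H_1 = Z^3.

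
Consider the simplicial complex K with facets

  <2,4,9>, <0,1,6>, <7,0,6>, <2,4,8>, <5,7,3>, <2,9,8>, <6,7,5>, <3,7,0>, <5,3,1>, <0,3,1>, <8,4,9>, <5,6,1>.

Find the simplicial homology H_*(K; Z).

K has 10 vertices, 18 edges, 12 triangles.
rank ∂_0 = 0, rank ∂_1 = 8 ⇒ b_0 = 10 − 0 − 8 = 2; all invariant factors of ∂_1 are 1 so no torsion. So H_0 ≅ Z^2.
rank ∂_1 = 8, rank ∂_2 = 10 ⇒ b_1 = 18 − 8 − 10 = 0; all invariant factors of ∂_2 are 1 so no torsion. So H_1 ≅ 0.
rank ∂_2 = 10, rank ∂_3 = 0 ⇒ b_2 = 12 − 10 − 0 = 2. So H_2 ≅ Z^2.

H_0 ≅ Z^2,  H_1 = 0,  H_2 ≅ Z^2.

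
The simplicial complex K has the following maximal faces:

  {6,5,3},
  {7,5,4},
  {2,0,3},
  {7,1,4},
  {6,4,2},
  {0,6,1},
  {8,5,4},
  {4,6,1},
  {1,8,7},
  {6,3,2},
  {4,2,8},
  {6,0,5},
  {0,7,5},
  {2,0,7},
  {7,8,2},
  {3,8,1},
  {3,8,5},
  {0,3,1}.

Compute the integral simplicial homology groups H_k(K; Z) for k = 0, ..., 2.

Fix the vertex order 0 < 1 < 2 < 3 < 4 < 5 < 6 < 7 < 8 and write every simplex with vertices in increasing order. Then dim K = 2 and the simplices of K are:

  0-simplices (9): [0], [1], [2], [3], [4], [5], [6], [7], [8]
  1-simplices (27): (27 of them)
  2-simplices (18): [0,1,3], [0,1,6], [0,2,3], [0,2,7], [0,5,6], [0,5,7], [1,3,8], [1,4,6], [1,4,7], [1,7,8], [2,3,6], [2,4,6], [2,4,8], [2,7,8], [3,5,6], [3,5,8], [4,5,7], [4,5,8]

so the chain groups are C_0 ≅ Z^9, C_1 ≅ Z^27, C_2 ≅ Z^18.

Boundary ∂_1: C_1 → C_0 maps an edge to its endpoints' difference, ∂[p,q] = q − p. For instance
  ∂[4,6] = [6] − [4].
The 9×27 boundary matrix has rank 8 and Smith normal form diag(1,1,1,1,1,1,1,1).

Boundary ∂_2: C_2 → C_1 maps a triangle to the signed sum of its edges. For instance
  ∂[1,3,8] = [3,8] − [1,8] + [1,3],
  ∂[0,1,3] = [1,3] − [0,3] + [0,1].
This gives a 27×18 integer matrix of rank 18; reducing to Smith normal form yields diagonal entries (1,1,1,1,1,1,1,1,1,1,1,1,1,1,1,1,1,2).

Computing H_k = (kernel of ∂_k) / (image of ∂_{k+1}):

  H_0: rank C_0 − rank ∂_1 = 9 − 8 = 1, and the invariant factors of ∂_1 are all 1, so H_0 ≅ Z.
  H_1: rank ker ∂_1 − rank ∂_2 = (27 − 8) − 18 = 1, and ∂_2 has invariant factor 2 > 1, so H_1 ≅ Z × Z/2.
  H_2: rank ker ∂_2 − rank ∂_3 = (18 − 18) − 0 = 0, and there is no ∂_3, so H_2 ≅ 0.

H_0 = Z,  H_1 = Z × Z/2,  H_2 = 0.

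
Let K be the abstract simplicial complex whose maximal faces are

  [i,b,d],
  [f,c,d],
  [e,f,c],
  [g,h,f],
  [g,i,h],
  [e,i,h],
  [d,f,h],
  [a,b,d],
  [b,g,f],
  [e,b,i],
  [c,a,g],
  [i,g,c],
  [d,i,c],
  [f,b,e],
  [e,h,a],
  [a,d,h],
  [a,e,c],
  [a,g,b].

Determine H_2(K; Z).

H_2 = Z.

We work with the vertex ordering a < b < c < d < e < f < g < h < i. The simplices of K, each written with vertices in increasing order, are:

  0-simplices (9): a, b, c, d, e, f, g, h, i
  1-simplices (27): ab, ac, ad, ae, ag, ah, bd, be, bf, bg, bi, cd, ce, cf, cg, ci, df, dh, di, ef, eh, ei, fg, fh, gh, gi, hi
  2-simplices (18): abd, abg, ace, acg, adh, aeh, bdi, bef, bei, bfg, cdf, cdi, cef, cgi, dfh, ehi, fgh, ghi

giving chain groups C_0 ≅ Z^9, C_1 ≅ Z^27, C_2 ≅ Z^18.

The boundary map ∂_1: C_1 → C_0 is given by ∂[p,q] = [q] − [p]. For instance
  ∂cf = f − c.
This gives a 9×27 integer matrix of rank 8; reducing to Smith normal form yields diagonal entries (1,1,1,1,1,1,1,1).

∂_2: C_2 → C_1 maps a triangle to the signed sum of its edges. For instance
  ∂dfh = fh − dh + df,
  ∂aeh = eh − ah + ae.
The resulting 27×18 matrix has rank 17, and its Smith normal form has invariant factors (1,1,1,1,1,1,1,1,1,1,1,1,1,1,1,1,1).

Reading off H_k = ker ∂_k / im ∂_{k+1}:

  H_2: rank ker ∂_2 − rank ∂_3 = (18 − 17) − 0 = 1, and there is no ∂_3, so H_2 = Z.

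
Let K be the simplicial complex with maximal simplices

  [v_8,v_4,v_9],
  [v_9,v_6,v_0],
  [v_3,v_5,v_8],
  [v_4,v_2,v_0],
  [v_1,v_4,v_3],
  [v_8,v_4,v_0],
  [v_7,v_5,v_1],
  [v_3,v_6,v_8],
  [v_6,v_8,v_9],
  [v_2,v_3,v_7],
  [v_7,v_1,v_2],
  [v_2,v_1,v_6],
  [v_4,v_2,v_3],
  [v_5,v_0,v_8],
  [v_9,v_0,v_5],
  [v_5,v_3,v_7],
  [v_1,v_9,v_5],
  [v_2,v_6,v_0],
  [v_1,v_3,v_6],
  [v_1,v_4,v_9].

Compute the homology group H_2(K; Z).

We work with the vertex ordering v_0 < v_1 < v_2 < v_3 < v_4 < v_5 < v_6 < v_7 < v_8 < v_9. The simplices of K, each written with vertices in increasing order, are:

  0-simplices (10): [v_0], [v_1], [v_2], [v_3], [v_4], [v_5], [v_6], [v_7], [v_8], [v_9]
  1-simplices (30): (30 of them)
  2-simplices (20): (20 of them)

giving chain groups C_0 ≅ Z^10, C_1 ≅ Z^30, C_2 ≅ Z^20.

The boundary map ∂_1: C_1 → C_0 sends each edge [p,q] (with p < q) to q − p.
The 10×30 boundary matrix has rank 9 and Smith normal form diag(1,1,1,1,1,1,1,1,1).

Boundary ∂_2: C_2 → C_1 sends each 2-simplex [p,q,r] to [q,r] − [p,r] + [p,q]. For instance
  ∂[v_3,v_5,v_8] = [v_5,v_8] − [v_3,v_8] + [v_3,v_5],
  ∂[v_1,v_3,v_6] = [v_3,v_6] − [v_1,v_6] + [v_1,v_3].
The 30×20 boundary matrix has rank 20 and Smith normal form diag(1,1,1,1,1,1,1,1,1,1,1,1,1,1,1,1,1,1,1,2).

Now H_k = ker ∂_k / im ∂_{k+1}, so:

  H_2: rank ker ∂_2 − rank ∂_3 = (20 − 20) − 0 = 0, and there is no ∂_3, so H_2 = 0.

H_2 ≅ 0.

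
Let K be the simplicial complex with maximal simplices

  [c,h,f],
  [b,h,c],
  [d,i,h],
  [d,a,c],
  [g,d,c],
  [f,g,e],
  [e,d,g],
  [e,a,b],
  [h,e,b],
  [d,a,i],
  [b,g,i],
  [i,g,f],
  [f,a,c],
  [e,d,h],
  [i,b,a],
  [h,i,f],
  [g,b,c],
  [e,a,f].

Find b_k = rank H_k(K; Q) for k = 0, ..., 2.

b_0 = 1, b_1 = 2, b_2 = 1.

We work with the vertex ordering a < b < c < d < e < f < g < h < i. The simplices of K, each written with vertices in increasing order, are:

  0-simplices (9): a, b, c, d, e, f, g, h, i
  1-simplices (27): ab, ac, ad, ae, af, ai, bc, be, bg, bh, bi, cd, cf, cg, ch, de, dg, dh, di, ef, eg, eh, fg, fh, fi, gi, hi
  2-simplices (18): abe, abi, acd, acf, adi, aef, bcg, bch, beh, bgi, cdg, cfh, deg, deh, dhi, efg, fgi, fhi

so the chain groups are C_0 ≅ Z^9, C_1 ≅ Z^27, C_2 ≅ Z^18.

The boundary map ∂_1: C_1 → C_0 maps an edge to its endpoints' difference, ∂[p,q] = q − p.
The resulting 9×27 matrix has rank 8, and its Smith normal form has invariant factors (1,1,1,1,1,1,1,1).

Boundary ∂_2: C_2 → C_1 acts by ∂[p,q,r] = [q,r] − [p,r] + [p,q]. For instance
  ∂adi = di − ai + ad,
  ∂abi = bi − ai + ab.
This gives a 27×18 integer matrix of rank 17; reducing to Smith normal form yields diagonal entries (1,1,1,1,1,1,1,1,1,1,1,1,1,1,1,1,1).

From H_k ≅ ker(∂_k) / im(∂_{k+1}) we obtain:

  H_0: rank C_0 − rank ∂_1 = 9 − 8 = 1, and the invariant factors of ∂_1 are all 1, so H_0 = Z.
  H_1: rank ker ∂_1 − rank ∂_2 = (27 − 8) − 17 = 2, and the invariant factors of ∂_2 are all 1, so H_1 = Z^2.
  H_2: rank ker ∂_2 − rank ∂_3 = (18 − 17) − 0 = 1, and there is no ∂_3, so H_2 = Z.

As a check, the Euler characteristic is 9 − 27 + 18 = 0, which agrees with 1 − 2 + 1 = 0.
(K is a triangulation of the torus T^2.)

Hence the Betti numbers are b_0 = 1, b_1 = 2, b_2 = 1.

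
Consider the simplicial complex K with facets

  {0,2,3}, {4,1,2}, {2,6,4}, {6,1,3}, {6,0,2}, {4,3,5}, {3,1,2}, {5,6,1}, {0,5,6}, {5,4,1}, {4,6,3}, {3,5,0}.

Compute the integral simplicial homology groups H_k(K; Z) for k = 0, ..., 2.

Take the total order 0 < 1 < 2 < 3 < 4 < 5 < 6 on the vertex set. Then K (dimension 2) consists of the simplices:

  0-simplices (7): [0], [1], [2], [3], [4], [5], [6]
  1-simplices (18): [0,2], [0,3], [0,5], [0,6], [1,2], [1,3], [1,4], [1,5], [1,6], [2,3], [2,4], [2,6], [3,4], [3,5], [3,6], [4,5], [4,6], [5,6]
  2-simplices (12): [0,2,3], [0,2,6], [0,3,5], [0,5,6], [1,2,3], [1,2,4], [1,3,6], [1,4,5], [1,5,6], [2,4,6], [3,4,5], [3,4,6]

so the chain groups are C_0 ≅ Z^7, C_1 ≅ Z^18, C_2 ≅ Z^12.

∂_1: C_1 → C_0 is given by ∂[p,q] = [q] − [p].
The resulting 7×18 matrix has rank 6, and its Smith normal form has invariant factors (1,1,1,1,1,1).

Boundary ∂_2: C_2 → C_1 sends each 2-simplex [p,q,r] to [q,r] − [p,r] + [p,q]. For instance
  ∂[0,5,6] = [5,6] − [0,6] + [0,5],
  ∂[0,3,5] = [3,5] − [0,5] + [0,3].
This gives a 18×12 integer matrix of rank 12; reducing to Smith normal form yields diagonal entries (1,1,1,1,1,1,1,1,1,1,1,2).

Computing H_k = (kernel of ∂_k) / (image of ∂_{k+1}):

  H_0: rank C_0 − rank ∂_1 = 7 − 6 = 1, and the invariant factors of ∂_1 are all 1, so H_0 = Z.
  H_1: rank ker ∂_1 − rank ∂_2 = (18 − 6) − 12 = 0, and ∂_2 has invariant factor 2 > 1, so H_1 = Z_2.
  H_2: rank ker ∂_2 − rank ∂_3 = (12 − 12) − 0 = 0, and there is no ∂_3, so H_2 = 0.

H_0 ≅ Z,  H_1 ≅ Z_2,  H_2 = 0.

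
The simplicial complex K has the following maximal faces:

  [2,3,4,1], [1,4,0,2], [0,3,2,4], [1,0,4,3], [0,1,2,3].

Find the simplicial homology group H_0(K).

Order the vertices as 0 < 1 < 2 < 3 < 4. Listing each simplex with vertices in this order, K has dimension 3 with simplices:

  0-simplices (5): [0], [1], [2], [3], [4]
  1-simplices (10): [0,1], [0,2], [0,3], [0,4], [1,2], [1,3], [1,4], [2,3], [2,4], [3,4]
  2-simplices (10): [0,1,2], [0,1,3], [0,1,4], [0,2,3], [0,2,4], [0,3,4], [1,2,3], [1,2,4], [1,3,4], [2,3,4]
  3-simplices (5): [0,1,2,3], [0,1,2,4], [0,1,3,4], [0,2,3,4], [1,2,3,4]

so the chain groups are C_0 ≅ Z^5, C_1 ≅ Z^10, C_2 ≅ Z^10, C_3 ≅ Z^5.

Boundary ∂_1: C_1 → C_0 maps an edge to its endpoints' difference, ∂[p,q] = q − p. For instance
  ∂[0,1] = [1] − [0].
As a 5×10 matrix over Z this has rank 4, with invariant factors (1,1,1,1).

∂_2: C_2 → C_1 maps a triangle to the signed sum of its edges. For instance
  ∂[2,3,4] = [3,4] − [2,4] + [2,3],
  ∂[0,2,4] = [2,4] − [0,4] + [0,2].
This gives a 10×10 integer matrix of rank 6; reducing to Smith normal form yields diagonal entries (1,1,1,1,1,1).

The boundary map ∂_3: C_3 → C_2 sends each 3-simplex σ to the alternating sum Σ_i (−1)^i (σ with its i-th vertex removed). For instance
  ∂[1,2,3,4] = [2,3,4] − [1,3,4] + [1,2,4] − [1,2,3],
  ∂[0,1,2,4] = [1,2,4] − [0,2,4] + [0,1,4] − [0,1,2].
This gives a 10×5 integer matrix of rank 4; reducing to Smith normal form yields diagonal entries (1,1,1,1).

Computing H_k = (kernel of ∂_k) / (image of ∂_{k+1}):

  H_0: rank C_0 − rank ∂_1 = 5 − 4 = 1, and the invariant factors of ∂_1 are all 1, so H_0 = Z.

(K is a triangulation of the 3-sphere S^3.)

H_0 = Z.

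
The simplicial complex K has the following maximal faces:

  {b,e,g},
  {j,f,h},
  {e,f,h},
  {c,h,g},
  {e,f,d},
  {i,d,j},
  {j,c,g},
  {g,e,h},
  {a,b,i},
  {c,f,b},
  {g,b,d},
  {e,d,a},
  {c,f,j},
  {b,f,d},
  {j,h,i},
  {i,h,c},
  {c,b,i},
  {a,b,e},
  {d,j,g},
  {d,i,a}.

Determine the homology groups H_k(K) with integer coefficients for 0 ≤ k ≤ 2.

H_0 ≅ Z,  H_1 ≅ Z ⊕ Z/2,  H_2 = 0.

Fix the vertex order a < b < c < d < e < f < g < h < i < j and write every simplex with vertices in increasing order. Then dim K = 2 and the simplices of K are:

  0-simplices (10): a, b, c, d, e, f, g, h, i, j
  1-simplices (30): ab, ad, ae, ai, bc, bd, be, bf, bg, bi, cf, cg, ch, ci, cj, de, df, dg, di, dj, ef, eg, eh, fh, fj, gh, gj, hi, hj, ij
  2-simplices (20): abe, abi, ade, adi, bcf, bci, bdf, bdg, beg, cfj, cgh, cgj, chi, def, dgj, dij, efh, egh, fhj, hij

so the chain groups are C_0 ≅ Z^10, C_1 ≅ Z^30, C_2 ≅ Z^20.

Boundary ∂_1: C_1 → C_0 maps an edge to its endpoints' difference, ∂[p,q] = q − p. For instance
  ∂bc = c − b.
The resulting 10×30 matrix has rank 9, and its Smith normal form has invariant factors (1,1,1,1,1,1,1,1,1).

Boundary ∂_2: C_2 → C_1 acts by ∂[p,q,r] = [q,r] − [p,r] + [p,q]. For instance
  ∂def = ef − df + de,
  ∂hij = ij − hj + hi.
As a 30×20 matrix over Z this has rank 20, with invariant factors (1,1,1,1,1,1,1,1,1,1,1,1,1,1,1,1,1,1,1,2).

Now H_k = ker ∂_k / im ∂_{k+1}, so:

  H_0: rank C_0 − rank ∂_1 = 10 − 9 = 1, and the invariant factors of ∂_1 are all 1, so H_0 ≅ Z.
  H_1: rank ker ∂_1 − rank ∂_2 = (30 − 9) − 20 = 1, and ∂_2 has invariant factor 2 > 1, so H_1 ≅ Z ⊕ Z/2.
  H_2: rank ker ∂_2 − rank ∂_3 = (20 − 20) − 0 = 0, and there is no ∂_3, so H_2 ≅ 0.

As a check, the Euler characteristic is 10 − 30 + 20 = 0, which agrees with 1 − 1 + 0 = 0.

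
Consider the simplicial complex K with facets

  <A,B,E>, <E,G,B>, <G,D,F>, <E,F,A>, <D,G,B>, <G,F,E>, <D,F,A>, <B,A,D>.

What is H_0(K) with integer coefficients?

H_0 ≅ Z.

Order the vertices as A < B < D < E < F < G. Listing each simplex with vertices in this order, K has dimension 2 with simplices:

  0-simplices (6): A, B, D, E, F, G
  1-simplices (12): AB, AD, AE, AF, BD, BE, BG, DF, DG, EF, EG, FG
  2-simplices (8): ABD, ABE, ADF, AEF, BDG, BEG, DFG, EFG

giving chain groups C_0 ≅ Z^6, C_1 ≅ Z^12, C_2 ≅ Z^8.

∂_1: C_1 → C_0 sends each edge [p,q] (with p < q) to q − p. For instance
  ∂BD = D − B.
The 6×12 boundary matrix has rank 5 and Smith normal form diag(1,1,1,1,1).

∂_2: C_2 → C_1 maps a triangle to the signed sum of its edges. For instance
  ∂DFG = FG − DG + DF,
  ∂AEF = EF − AF + AE.
The 12×8 boundary matrix has rank 7 and Smith normal form diag(1,1,1,1,1,1,1).

Reading off H_k = ker ∂_k / im ∂_{k+1}:

  H_0: rank C_0 − rank ∂_1 = 6 − 5 = 1, and the invariant factors of ∂_1 are all 1, so H_0 = Z.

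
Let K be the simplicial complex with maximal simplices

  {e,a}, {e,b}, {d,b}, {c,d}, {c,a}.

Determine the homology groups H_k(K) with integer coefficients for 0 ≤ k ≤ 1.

H_0 ≅ Z,  H_1 ≅ Z.

Take the total order a < b < c < d < e on the vertex set. Then K (dimension 1) consists of the simplices:

  0-simplices (5): a, b, c, d, e
  1-simplices (5): ac, ae, bd, be, cd

giving chain groups C_0 ≅ Z^5, C_1 ≅ Z^5.

Boundary ∂_1: C_1 → C_0 sends each edge [p,q] (with p < q) to q − p. For instance
  ∂bd = d − b.
The 5×5 boundary matrix has rank 4 and Smith normal form diag(1,1,1,1).

Now H_k = ker ∂_k / im ∂_{k+1}, so:

  H_0: rank C_0 − rank ∂_1 = 5 − 4 = 1, and the invariant factors of ∂_1 are all 1, so H_0 ≅ Z.
  H_1: rank ker ∂_1 − rank ∂_2 = (5 − 4) − 0 = 1, and there is no ∂_2, so H_1 ≅ Z.

As a check, the Euler characteristic is 5 − 5 = 0, which agrees with 1 − 1 = 0.
(K is a triangulation of the circle S^1.)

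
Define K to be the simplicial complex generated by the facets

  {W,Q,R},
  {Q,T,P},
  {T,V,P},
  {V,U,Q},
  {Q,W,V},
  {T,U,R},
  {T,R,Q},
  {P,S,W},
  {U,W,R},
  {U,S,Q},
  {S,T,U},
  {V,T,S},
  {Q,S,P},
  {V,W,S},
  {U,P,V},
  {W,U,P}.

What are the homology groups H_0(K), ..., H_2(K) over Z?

Order the vertices as P < Q < R < S < T < U < V < W. Listing each simplex with vertices in this order, K has dimension 2 with simplices:

  0-simplices (8): P, Q, R, S, T, U, V, W
  1-simplices (24): PQ, PS, PT, PU, PV, PW, QR, QS, QT, QU, QV, QW, RT, RU, RW, ST, SU, SV, SW, TU, TV, UV, UW, VW
  2-simplices (16): PQS, PQT, PSW, PTV, PUV, PUW, QRT, QRW, QSU, QUV, QVW, RTU, RUW, STU, STV, SVW

so the chain groups are C_0 ≅ Z^8, C_1 ≅ Z^24, C_2 ≅ Z^16.

Boundary ∂_1: C_1 → C_0 sends each edge [p,q] (with p < q) to q − p.
As a 8×24 matrix over Z this has rank 7, with invariant factors (1,1,1,1,1,1,1).

∂_2: C_2 → C_1 maps a triangle to the signed sum of its edges. For instance
  ∂SVW = VW − SW + SV,
  ∂PSW = SW − PW + PS.
The resulting 24×16 matrix has rank 15, and its Smith normal form has invariant factors (1,1,1,1,1,1,1,1,1,1,1,1,1,1,1).

Reading off H_k = ker ∂_k / im ∂_{k+1}:

  H_0: rank C_0 − rank ∂_1 = 8 − 7 = 1, and the invariant factors of ∂_1 are all 1, so H_0 ≅ Z.
  H_1: rank ker ∂_1 − rank ∂_2 = (24 − 7) − 15 = 2, and the invariant factors of ∂_2 are all 1, so H_1 ≅ Z^2.
  H_2: rank ker ∂_2 − rank ∂_3 = (16 − 15) − 0 = 1, and there is no ∂_3, so H_2 ≅ Z.

(K is a triangulation of the torus T^2.)

H_0 ≅ Z,  H_1 ≅ Z^2,  H_2 ≅ Z.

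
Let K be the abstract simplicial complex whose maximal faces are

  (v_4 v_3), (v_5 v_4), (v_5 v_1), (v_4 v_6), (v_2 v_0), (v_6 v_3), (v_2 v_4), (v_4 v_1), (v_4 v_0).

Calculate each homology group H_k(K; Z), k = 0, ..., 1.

We work with the vertex ordering v_0 < v_1 < v_2 < v_3 < v_4 < v_5 < v_6. The simplices of K, each written with vertices in increasing order, are:

  0-simplices (7): [v_0], [v_1], [v_2], [v_3], [v_4], [v_5], [v_6]
  1-simplices (9): [v_0,v_2], [v_0,v_4], [v_1,v_4], [v_1,v_5], [v_2,v_4], [v_3,v_4], [v_3,v_6], [v_4,v_5], [v_4,v_6]

so the chain groups are C_0 ≅ Z^7, C_1 ≅ Z^9.

The boundary map ∂_1: C_1 → C_0 is given by ∂[p,q] = [q] − [p].
As a 7×9 matrix over Z this has rank 6, with invariant factors (1,1,1,1,1,1).

From H_k ≅ ker(∂_k) / im(∂_{k+1}) we obtain:

  H_0: rank C_0 − rank ∂_1 = 7 − 6 = 1, and the invariant factors of ∂_1 are all 1, so H_0 ≅ Z.
  H_1: rank ker ∂_1 − rank ∂_2 = (9 − 6) − 0 = 3, and there is no ∂_2, so H_1 ≅ Z^3.

H_0 = Z,  H_1 = Z^3.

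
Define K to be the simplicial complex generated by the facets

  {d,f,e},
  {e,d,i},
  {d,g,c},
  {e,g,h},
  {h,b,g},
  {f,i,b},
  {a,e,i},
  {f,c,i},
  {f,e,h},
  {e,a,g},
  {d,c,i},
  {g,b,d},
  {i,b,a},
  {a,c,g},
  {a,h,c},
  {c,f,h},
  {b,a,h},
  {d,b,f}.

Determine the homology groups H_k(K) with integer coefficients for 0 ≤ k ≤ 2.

Fix the vertex order a < b < c < d < e < f < g < h < i and write every simplex with vertices in increasing order. Then dim K = 2 and the simplices of K are:

  0-simplices (9): a, b, c, d, e, f, g, h, i
  1-simplices (27): ab, ac, ae, ag, ah, ai, bd, bf, bg, bh, bi, cd, cf, cg, ch, ci, de, df, dg, di, ef, eg, eh, ei, fh, fi, gh
  2-simplices (18): abh, abi, acg, ach, aeg, aei, bdf, bdg, bfi, bgh, cdg, cdi, cfh, cfi, def, dei, efh, egh

giving chain groups C_0 ≅ Z^9, C_1 ≅ Z^27, C_2 ≅ Z^18.

Boundary ∂_1: C_1 → C_0 is given by ∂[p,q] = [q] − [p]. For instance
  ∂ai = i − a.
As a 9×27 matrix over Z this has rank 8, with invariant factors (1,1,1,1,1,1,1,1).

Boundary ∂_2: C_2 → C_1 maps a triangle to the signed sum of its edges. For instance
  ∂bfi = fi − bi + bf,
  ∂bdg = dg − bg + bd.
As a 27×18 matrix over Z this has rank 18, with invariant factors (1,1,1,1,1,1,1,1,1,1,1,1,1,1,1,1,1,2).

From H_k ≅ ker(∂_k) / im(∂_{k+1}) we obtain:

  H_0: rank C_0 − rank ∂_1 = 9 − 8 = 1, and the invariant factors of ∂_1 are all 1, so H_0 ≅ Z.
  H_1: rank ker ∂_1 − rank ∂_2 = (27 − 8) − 18 = 1, and ∂_2 has invariant factor 2 > 1, so H_1 ≅ Z × Z/2.
  H_2: rank ker ∂_2 − rank ∂_3 = (18 − 18) − 0 = 0, and there is no ∂_3, so H_2 ≅ 0.

(K is a triangulation of the Klein bottle.)

H_0 ≅ Z,  H_1 ≅ Z × Z/2,  H_2 = 0.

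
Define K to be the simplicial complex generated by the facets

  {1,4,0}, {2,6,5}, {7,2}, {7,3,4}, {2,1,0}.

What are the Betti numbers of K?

Fix the vertex order 0 < 1 < 2 < 3 < 4 < 5 < 6 < 7 and write every simplex with vertices in increasing order. Then dim K = 2 and the simplices of K are:

  0-simplices (8): [0], [1], [2], [3], [4], [5], [6], [7]
  1-simplices (12): [0,1], [0,2], [0,4], [1,2], [1,4], [2,5], [2,6], [2,7], [3,4], [3,7], [4,7], [5,6]
  2-simplices (4): [0,1,2], [0,1,4], [2,5,6], [3,4,7]

Hence C_0 ≅ Z^8, C_1 ≅ Z^12, C_2 ≅ Z^4.

∂_1: C_1 → C_0 is given by ∂[p,q] = [q] − [p]. For instance
  ∂[0,2] = [2] − [0].
The resulting 8×12 matrix has rank 7, and its Smith normal form has invariant factors (1,1,1,1,1,1,1).

∂_2: C_2 → C_1 sends each 2-simplex [p,q,r] to [q,r] − [p,r] + [p,q]. For instance
  ∂[3,4,7] = [4,7] − [3,7] + [3,4],
  ∂[0,1,4] = [1,4] − [0,4] + [0,1].
The resulting 12×4 matrix has rank 4, and its Smith normal form has invariant factors (1,1,1,1).

Computing H_k = (kernel of ∂_k) / (image of ∂_{k+1}):

  H_0: rank C_0 − rank ∂_1 = 8 − 7 = 1, and the invariant factors of ∂_1 are all 1, so H_0 ≅ Z.
  H_1: rank ker ∂_1 − rank ∂_2 = (12 − 7) − 4 = 1, and the invariant factors of ∂_2 are all 1, so H_1 ≅ Z.
  H_2: rank ker ∂_2 − rank ∂_3 = (4 − 4) − 0 = 0, and there is no ∂_3, so H_2 ≅ 0.

Hence the Betti numbers are b_0 = 1, b_1 = 1, b_2 = 0.

b_0 = 1, b_1 = 1, b_2 = 0.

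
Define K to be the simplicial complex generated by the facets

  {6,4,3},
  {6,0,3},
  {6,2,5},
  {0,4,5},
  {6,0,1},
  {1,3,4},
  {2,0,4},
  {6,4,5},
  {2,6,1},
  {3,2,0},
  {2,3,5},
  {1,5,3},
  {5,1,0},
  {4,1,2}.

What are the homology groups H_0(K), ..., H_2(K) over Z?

H_0 = Z,  H_1 = Z^2,  H_2 = Z.

K has 7 vertices, 21 edges, 14 triangles.
rank ∂_0 = 0, rank ∂_1 = 6 ⇒ b_0 = 7 − 0 − 6 = 1; all invariant factors of ∂_1 are 1 so no torsion. So H_0 = Z.
rank ∂_1 = 6, rank ∂_2 = 13 ⇒ b_1 = 21 − 6 − 13 = 2; all invariant factors of ∂_2 are 1 so no torsion. So H_1 = Z^2.
rank ∂_2 = 13, rank ∂_3 = 0 ⇒ b_2 = 14 − 13 − 0 = 1. So H_2 = Z.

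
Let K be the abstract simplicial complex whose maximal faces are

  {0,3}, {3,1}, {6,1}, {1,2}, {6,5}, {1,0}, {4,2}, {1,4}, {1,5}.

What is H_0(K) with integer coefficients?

Take the total order 0 < 1 < 2 < 3 < 4 < 5 < 6 on the vertex set. Then K (dimension 1) consists of the simplices:

  0-simplices (7): [0], [1], [2], [3], [4], [5], [6]
  1-simplices (9): [0,1], [0,3], [1,2], [1,3], [1,4], [1,5], [1,6], [2,4], [5,6]

giving chain groups C_0 ≅ Z^7, C_1 ≅ Z^9.

∂_1: C_1 → C_0 is given by ∂[p,q] = [q] − [p].
As a 7×9 matrix over Z this has rank 6, with invariant factors (1,1,1,1,1,1).

Computing H_k = (kernel of ∂_k) / (image of ∂_{k+1}):

  H_0: rank C_0 − rank ∂_1 = 7 − 6 = 1, and the invariant factors of ∂_1 are all 1, so H_0 = Z.

H_0 ≅ Z.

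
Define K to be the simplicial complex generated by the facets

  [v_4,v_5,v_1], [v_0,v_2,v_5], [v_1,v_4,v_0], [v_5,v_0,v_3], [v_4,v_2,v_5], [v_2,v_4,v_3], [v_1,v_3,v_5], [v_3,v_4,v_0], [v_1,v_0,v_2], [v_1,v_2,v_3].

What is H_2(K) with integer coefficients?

H_2 ≅ 0.

Order the vertices as v_0 < v_1 < v_2 < v_3 < v_4 < v_5. Listing each simplex with vertices in this order, K has dimension 2 with simplices:

  0-simplices (6): [v_0], [v_1], [v_2], [v_3], [v_4], [v_5]
  1-simplices (15): (15 of them)
  2-simplices (10): [v_0,v_1,v_2], [v_0,v_1,v_4], [v_0,v_2,v_5], [v_0,v_3,v_4], [v_0,v_3,v_5], [v_1,v_2,v_3], [v_1,v_3,v_5], [v_1,v_4,v_5], [v_2,v_3,v_4], [v_2,v_4,v_5]

giving chain groups C_0 ≅ Z^6, C_1 ≅ Z^15, C_2 ≅ Z^10.

The boundary map ∂_1: C_1 → C_0 sends each edge [p,q] (with p < q) to q − p. For instance
  ∂[v_3,v_5] = [v_5] − [v_3].
This gives a 6×15 integer matrix of rank 5; reducing to Smith normal form yields diagonal entries (1,1,1,1,1).

∂_2: C_2 → C_1 sends each 2-simplex [p,q,r] to [q,r] − [p,r] + [p,q]. For instance
  ∂[v_1,v_3,v_5] = [v_3,v_5] − [v_1,v_5] + [v_1,v_3],
  ∂[v_1,v_4,v_5] = [v_4,v_5] − [v_1,v_5] + [v_1,v_4].
As a 15×10 matrix over Z this has rank 10, with invariant factors (1,1,1,1,1,1,1,1,1,2).

Computing H_k = (kernel of ∂_k) / (image of ∂_{k+1}):

  H_2: rank ker ∂_2 − rank ∂_3 = (10 − 10) − 0 = 0, and there is no ∂_3, so H_2 ≅ 0.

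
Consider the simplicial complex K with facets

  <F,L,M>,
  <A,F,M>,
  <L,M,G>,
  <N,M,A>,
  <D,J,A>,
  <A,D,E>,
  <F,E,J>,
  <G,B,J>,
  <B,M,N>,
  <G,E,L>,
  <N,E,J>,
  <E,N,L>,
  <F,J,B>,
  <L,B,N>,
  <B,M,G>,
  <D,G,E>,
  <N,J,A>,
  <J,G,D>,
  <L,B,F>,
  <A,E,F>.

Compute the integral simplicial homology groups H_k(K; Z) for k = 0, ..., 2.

H_0 = Z,  H_1 = Z ⊕ Z/2Z,  H_2 = 0.

We work with the vertex ordering A < B < D < E < F < G < J < L < M < N. The simplices of K, each written with vertices in increasing order, are:

  0-simplices (10): A, B, D, E, F, G, J, L, M, N
  1-simplices (30): AD, AE, AF, AJ, AM, AN, BF, BG, BJ, BL, BM, BN, DE, DG, DJ, EF, EG, EJ, EL, EN, FJ, FL, FM, GJ, GL, GM, JN, LM, LN, MN
  2-simplices (20): ADE, ADJ, AEF, AFM, AJN, AMN, BFJ, BFL, BGJ, BGM, BLN, BMN, DEG, DGJ, EFJ, EGL, EJN, ELN, FLM, GLM

Hence C_0 ≅ Z^10, C_1 ≅ Z^30, C_2 ≅ Z^20.

∂_1: C_1 → C_0 sends each edge [p,q] (with p < q) to q − p. For instance
  ∂DE = E − D.
As a 10×30 matrix over Z this has rank 9, with invariant factors (1,1,1,1,1,1,1,1,1).

Boundary ∂_2: C_2 → C_1 acts by ∂[p,q,r] = [q,r] − [p,r] + [p,q]. For instance
  ∂AMN = MN − AN + AM,
  ∂DEG = EG − DG + DE.
The resulting 30×20 matrix has rank 20, and its Smith normal form has invariant factors (1,1,1,1,1,1,1,1,1,1,1,1,1,1,1,1,1,1,1,2).

Now H_k = ker ∂_k / im ∂_{k+1}, so:

  H_0: rank C_0 − rank ∂_1 = 10 − 9 = 1, and the invariant factors of ∂_1 are all 1, so H_0 = Z.
  H_1: rank ker ∂_1 − rank ∂_2 = (30 − 9) − 20 = 1, and ∂_2 has invariant factor 2 > 1, so H_1 = Z ⊕ Z/2Z.
  H_2: rank ker ∂_2 − rank ∂_3 = (20 − 20) − 0 = 0, and there is no ∂_3, so H_2 = 0.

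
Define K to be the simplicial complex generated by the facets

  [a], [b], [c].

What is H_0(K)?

H_0 ≅ Z^3.

We work with the vertex ordering a < b < c. The simplices of K, each written with vertices in increasing order, are:

  0-simplices (3): a, b, c

Hence C_0 ≅ Z^3.

Reading off H_k = ker ∂_k / im ∂_{k+1}:

  H_0: rank C_0 − rank ∂_1 = 3 − 0 = 3, and there is no ∂_1, so H_0 = Z^3.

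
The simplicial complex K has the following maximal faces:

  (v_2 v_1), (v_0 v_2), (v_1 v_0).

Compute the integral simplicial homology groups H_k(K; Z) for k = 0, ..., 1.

H_0 = Z,  H_1 = Z.

Take the total order v_0 < v_1 < v_2 on the vertex set. Then K (dimension 1) consists of the simplices:

  0-simplices (3): [v_0], [v_1], [v_2]
  1-simplices (3): [v_0,v_1], [v_0,v_2], [v_1,v_2]

giving chain groups C_0 ≅ Z^3, C_1 ≅ Z^3.

Boundary ∂_1: C_1 → C_0 is given by ∂[p,q] = [q] − [p].
The 3×3 boundary matrix has rank 2 and Smith normal form diag(1,1).

Computing H_k = (kernel of ∂_k) / (image of ∂_{k+1}):

  H_0: rank C_0 − rank ∂_1 = 3 − 2 = 1, and the invariant factors of ∂_1 are all 1, so H_0 = Z.
  H_1: rank ker ∂_1 − rank ∂_2 = (3 − 2) − 0 = 1, and there is no ∂_2, so H_1 = Z.

As a check, the Euler characteristic is 3 − 3 = 0, which agrees with 1 − 1 = 0.
(K is a triangulation of the circle S^1.)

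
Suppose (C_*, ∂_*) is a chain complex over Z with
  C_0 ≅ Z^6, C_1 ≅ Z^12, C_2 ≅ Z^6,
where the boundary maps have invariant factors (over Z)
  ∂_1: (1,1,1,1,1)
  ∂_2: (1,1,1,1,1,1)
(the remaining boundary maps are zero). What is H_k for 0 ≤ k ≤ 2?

H_0: b_0 = 6 − 0 − 5 = 1; torsion from ∂_1 factors > 1: none. So H_0 = Z.
H_1: b_1 = 12 − 5 − 6 = 1; torsion from ∂_2 factors > 1: none. So H_1 = Z.
H_2: b_2 = 6 − 6 − 0 = 0; torsion from ∂_3 factors > 1: none. So H_2 = 0.

H_0 = Z,  H_1 = Z,  H_2 = 0.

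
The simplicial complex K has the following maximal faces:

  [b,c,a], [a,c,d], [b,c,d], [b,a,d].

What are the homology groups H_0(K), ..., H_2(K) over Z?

We work with the vertex ordering a < b < c < d. The simplices of K, each written with vertices in increasing order, are:

  0-simplices (4): a, b, c, d
  1-simplices (6): ab, ac, ad, bc, bd, cd
  2-simplices (4): abc, abd, acd, bcd

giving chain groups C_0 ≅ Z^4, C_1 ≅ Z^6, C_2 ≅ Z^4.

The boundary map ∂_1: C_1 → C_0 is given by ∂[p,q] = [q] − [p]. For instance
  ∂ad = d − a.
The resulting 4×6 matrix has rank 3, and its Smith normal form has invariant factors (1,1,1).

∂_2: C_2 → C_1 sends each 2-simplex [p,q,r] to [q,r] − [p,r] + [p,q]. For instance
  ∂bcd = cd − bd + bc,
  ∂abd = bd − ad + ab.
The resulting 6×4 matrix has rank 3, and its Smith normal form has invariant factors (1,1,1).

Computing H_k = (kernel of ∂_k) / (image of ∂_{k+1}):

  H_0: rank C_0 − rank ∂_1 = 4 − 3 = 1, and the invariant factors of ∂_1 are all 1, so H_0 ≅ Z.
  H_1: rank ker ∂_1 − rank ∂_2 = (6 − 3) − 3 = 0, and the invariant factors of ∂_2 are all 1, so H_1 ≅ 0.
  H_2: rank ker ∂_2 − rank ∂_3 = (4 − 3) − 0 = 1, and there is no ∂_3, so H_2 ≅ Z.

As a check, the Euler characteristic is 4 − 6 + 4 = 2, which agrees with 1 − 0 + 1 = 2.
(K is a triangulation of the 2-sphere S^2.)

H_0 = Z,  H_1 = 0,  H_2 = Z.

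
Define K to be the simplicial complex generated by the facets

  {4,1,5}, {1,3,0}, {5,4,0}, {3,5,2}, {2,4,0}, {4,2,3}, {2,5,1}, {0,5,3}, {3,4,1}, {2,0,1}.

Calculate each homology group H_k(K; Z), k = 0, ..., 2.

Fix the vertex order 0 < 1 < 2 < 3 < 4 < 5 and write every simplex with vertices in increasing order. Then dim K = 2 and the simplices of K are:

  0-simplices (6): [0], [1], [2], [3], [4], [5]
  1-simplices (15): [0,1], [0,2], [0,3], [0,4], [0,5], [1,2], [1,3], [1,4], [1,5], [2,3], [2,4], [2,5], [3,4], [3,5], [4,5]
  2-simplices (10): [0,1,2], [0,1,3], [0,2,4], [0,3,5], [0,4,5], [1,2,5], [1,3,4], [1,4,5], [2,3,4], [2,3,5]

giving chain groups C_0 ≅ Z^6, C_1 ≅ Z^15, C_2 ≅ Z^10.

Boundary ∂_1: C_1 → C_0 sends each edge [p,q] (with p < q) to q − p. For instance
  ∂[0,3] = [3] − [0].
This gives a 6×15 integer matrix of rank 5; reducing to Smith normal form yields diagonal entries (1,1,1,1,1).

∂_2: C_2 → C_1 sends each 2-simplex [p,q,r] to [q,r] − [p,r] + [p,q]. For instance
  ∂[0,1,2] = [1,2] − [0,2] + [0,1],
  ∂[0,1,3] = [1,3] − [0,3] + [0,1].
As a 15×10 matrix over Z this has rank 10, with invariant factors (1,1,1,1,1,1,1,1,1,2).

Reading off H_k = ker ∂_k / im ∂_{k+1}:

  H_0: rank C_0 − rank ∂_1 = 6 − 5 = 1, and the invariant factors of ∂_1 are all 1, so H_0 = Z.
  H_1: rank ker ∂_1 − rank ∂_2 = (15 − 5) − 10 = 0, and ∂_2 has invariant factor 2 > 1, so H_1 = Z/2.
  H_2: rank ker ∂_2 − rank ∂_3 = (10 − 10) − 0 = 0, and there is no ∂_3, so H_2 = 0.

(K is a triangulation of the real projective plane RP^2.)

H_0 ≅ Z,  H_1 ≅ Z/2,  H_2 = 0.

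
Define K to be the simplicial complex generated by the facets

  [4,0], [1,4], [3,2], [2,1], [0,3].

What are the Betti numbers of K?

b_0 = 1, b_1 = 1.

Order the vertices as 0 < 1 < 2 < 3 < 4. Listing each simplex with vertices in this order, K has dimension 1 with simplices:

  0-simplices (5): [0], [1], [2], [3], [4]
  1-simplices (5): [0,3], [0,4], [1,2], [1,4], [2,3]

Hence C_0 ≅ Z^5, C_1 ≅ Z^5.

The boundary map ∂_1: C_1 → C_0 maps an edge to its endpoints' difference, ∂[p,q] = q − p. For instance
  ∂[0,4] = [4] − [0].
The resulting 5×5 matrix has rank 4, and its Smith normal form has invariant factors (1,1,1,1).

Now H_k = ker ∂_k / im ∂_{k+1}, so:

  H_0: rank C_0 − rank ∂_1 = 5 − 4 = 1, and the invariant factors of ∂_1 are all 1, so H_0 = Z.
  H_1: rank ker ∂_1 − rank ∂_2 = (5 − 4) − 0 = 1, and there is no ∂_2, so H_1 = Z.

Hence the Betti numbers are b_0 = 1, b_1 = 1.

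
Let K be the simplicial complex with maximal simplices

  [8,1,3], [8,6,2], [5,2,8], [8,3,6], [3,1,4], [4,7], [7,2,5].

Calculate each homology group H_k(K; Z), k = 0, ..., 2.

We work with the vertex ordering 1 < 2 < 3 < 4 < 5 < 6 < 7 < 8. The simplices of K, each written with vertices in increasing order, are:

  0-simplices (8): [1], [2], [3], [4], [5], [6], [7], [8]
  1-simplices (14): [1,3], [1,4], [1,8], [2,5], [2,6], [2,7], [2,8], [3,4], [3,6], [3,8], [4,7], [5,7], [5,8], [6,8]
  2-simplices (6): [1,3,4], [1,3,8], [2,5,7], [2,5,8], [2,6,8], [3,6,8]

giving chain groups C_0 ≅ Z^8, C_1 ≅ Z^14, C_2 ≅ Z^6.

Boundary ∂_1: C_1 → C_0 sends each edge [p,q] (with p < q) to q − p.
This gives a 8×14 integer matrix of rank 7; reducing to Smith normal form yields diagonal entries (1,1,1,1,1,1,1).

Boundary ∂_2: C_2 → C_1 sends each 2-simplex [p,q,r] to [q,r] − [p,r] + [p,q]. For instance
  ∂[2,5,8] = [5,8] − [2,8] + [2,5],
  ∂[2,6,8] = [6,8] − [2,8] + [2,6].
The 14×6 boundary matrix has rank 6 and Smith normal form diag(1,1,1,1,1,1).

Reading off H_k = ker ∂_k / im ∂_{k+1}:

  H_0: rank C_0 − rank ∂_1 = 8 − 7 = 1, and the invariant factors of ∂_1 are all 1, so H_0 ≅ Z.
  H_1: rank ker ∂_1 − rank ∂_2 = (14 − 7) − 6 = 1, and the invariant factors of ∂_2 are all 1, so H_1 ≅ Z.
  H_2: rank ker ∂_2 − rank ∂_3 = (6 − 6) − 0 = 0, and there is no ∂_3, so H_2 ≅ 0.

H_0 = Z,  H_1 = Z,  H_2 = 0.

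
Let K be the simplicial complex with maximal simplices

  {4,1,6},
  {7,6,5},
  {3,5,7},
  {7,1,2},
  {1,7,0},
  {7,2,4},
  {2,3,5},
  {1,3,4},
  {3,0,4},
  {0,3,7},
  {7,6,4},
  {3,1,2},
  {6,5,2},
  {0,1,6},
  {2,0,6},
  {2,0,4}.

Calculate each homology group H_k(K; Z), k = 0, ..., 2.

Take the total order 0 < 1 < 2 < 3 < 4 < 5 < 6 < 7 on the vertex set. Then K (dimension 2) consists of the simplices:

  0-simplices (8): [0], [1], [2], [3], [4], [5], [6], [7]
  1-simplices (24): (24 of them)
  2-simplices (16): [0,1,6], [0,1,7], [0,2,4], [0,2,6], [0,3,4], [0,3,7], [1,2,3], [1,2,7], [1,3,4], [1,4,6], [2,3,5], [2,4,7], [2,5,6], [3,5,7], [4,6,7], [5,6,7]

giving chain groups C_0 ≅ Z^8, C_1 ≅ Z^24, C_2 ≅ Z^16.

The boundary map ∂_1: C_1 → C_0 maps an edge to its endpoints' difference, ∂[p,q] = q − p.
As a 8×24 matrix over Z this has rank 7, with invariant factors (1,1,1,1,1,1,1).

Boundary ∂_2: C_2 → C_1 maps a triangle to the signed sum of its edges. For instance
  ∂[2,5,6] = [5,6] − [2,6] + [2,5],
  ∂[4,6,7] = [6,7] − [4,7] + [4,6].
As a 24×16 matrix over Z this has rank 15, with invariant factors (1,1,1,1,1,1,1,1,1,1,1,1,1,1,1).

From H_k ≅ ker(∂_k) / im(∂_{k+1}) we obtain:

  H_0: rank C_0 − rank ∂_1 = 8 − 7 = 1, and the invariant factors of ∂_1 are all 1, so H_0 ≅ Z.
  H_1: rank ker ∂_1 − rank ∂_2 = (24 − 7) − 15 = 2, and the invariant factors of ∂_2 are all 1, so H_1 ≅ Z^2.
  H_2: rank ker ∂_2 − rank ∂_3 = (16 − 15) − 0 = 1, and there is no ∂_3, so H_2 ≅ Z.

(K is a triangulation of the torus T^2.)

H_0 = Z,  H_1 = Z^2,  H_2 = Z.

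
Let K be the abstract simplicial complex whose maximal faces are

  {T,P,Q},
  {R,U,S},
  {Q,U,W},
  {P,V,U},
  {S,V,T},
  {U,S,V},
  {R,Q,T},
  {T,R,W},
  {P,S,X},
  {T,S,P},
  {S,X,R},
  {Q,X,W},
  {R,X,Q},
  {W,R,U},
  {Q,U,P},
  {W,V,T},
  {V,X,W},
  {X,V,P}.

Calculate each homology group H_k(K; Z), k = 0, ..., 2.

H_0 ≅ Z,  H_1 ≅ Z ⊕ Z/2,  H_2 = 0.

Fix the vertex order P < Q < R < S < T < U < V < W < X and write every simplex with vertices in increasing order. Then dim K = 2 and the simplices of K are:

  0-simplices (9): P, Q, R, S, T, U, V, W, X
  1-simplices (27): PQ, PS, PT, PU, PV, PX, QR, QT, QU, QW, QX, RS, RT, RU, RW, RX, ST, SU, SV, SX, TV, TW, UV, UW, VW, VX, WX
  2-simplices (18): PQT, PQU, PST, PSX, PUV, PVX, QRT, QRX, QUW, QWX, RSU, RSX, RTW, RUW, STV, SUV, TVW, VWX

Hence C_0 ≅ Z^9, C_1 ≅ Z^27, C_2 ≅ Z^18.

The boundary map ∂_1: C_1 → C_0 is given by ∂[p,q] = [q] − [p].
The resulting 9×27 matrix has rank 8, and its Smith normal form has invariant factors (1,1,1,1,1,1,1,1).

Boundary ∂_2: C_2 → C_1 sends each 2-simplex [p,q,r] to [q,r] − [p,r] + [p,q]. For instance
  ∂VWX = WX − VX + VW,
  ∂RTW = TW − RW + RT.
The 27×18 boundary matrix has rank 18 and Smith normal form diag(1,1,1,1,1,1,1,1,1,1,1,1,1,1,1,1,1,2).

From H_k ≅ ker(∂_k) / im(∂_{k+1}) we obtain:

  H_0: rank C_0 − rank ∂_1 = 9 − 8 = 1, and the invariant factors of ∂_1 are all 1, so H_0 = Z.
  H_1: rank ker ∂_1 − rank ∂_2 = (27 − 8) − 18 = 1, and ∂_2 has invariant factor 2 > 1, so H_1 = Z ⊕ Z/2.
  H_2: rank ker ∂_2 − rank ∂_3 = (18 − 18) − 0 = 0, and there is no ∂_3, so H_2 = 0.

As a check, the Euler characteristic is 9 − 27 + 18 = 0, which agrees with 1 − 1 + 0 = 0.
(K is a triangulation of the Klein bottle.)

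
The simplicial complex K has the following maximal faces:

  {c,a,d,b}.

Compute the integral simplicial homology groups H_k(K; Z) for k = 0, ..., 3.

Fix the vertex order a < b < c < d and write every simplex with vertices in increasing order. Then dim K = 3 and the simplices of K are:

  0-simplices (4): a, b, c, d
  1-simplices (6): ab, ac, ad, bc, bd, cd
  2-simplices (4): abc, abd, acd, bcd
  3-simplices (1): abcd

giving chain groups C_0 ≅ Z^4, C_1 ≅ Z^6, C_2 ≅ Z^4, C_3 ≅ Z^1.

The boundary map ∂_1: C_1 → C_0 maps an edge to its endpoints' difference, ∂[p,q] = q − p. For instance
  ∂bd = d − b.
The 4×6 boundary matrix has rank 3 and Smith normal form diag(1,1,1).

Boundary ∂_2: C_2 → C_1 maps a triangle to the signed sum of its edges. For instance
  ∂abd = bd − ad + ab,
  ∂bcd = cd − bd + bc.
The resulting 6×4 matrix has rank 3, and its Smith normal form has invariant factors (1,1,1).

The boundary map ∂_3: C_3 → C_2 sends each 3-simplex σ to the alternating sum Σ_i (−1)^i (σ with its i-th vertex removed). For instance
  ∂abcd = bcd − acd + abd − abc.
As a 4×1 matrix over Z this has rank 1, with invariant factors (1).

Now H_k = ker ∂_k / im ∂_{k+1}, so:

  H_0: rank C_0 − rank ∂_1 = 4 − 3 = 1, and the invariant factors of ∂_1 are all 1, so H_0 ≅ Z.
  H_1: rank ker ∂_1 − rank ∂_2 = (6 − 3) − 3 = 0, and the invariant factors of ∂_2 are all 1, so H_1 ≅ 0.
  H_2: rank ker ∂_2 − rank ∂_3 = (4 − 3) − 1 = 0, and the invariant factors of ∂_3 are all 1, so H_2 ≅ 0.
  H_3: rank ker ∂_3 − rank ∂_4 = (1 − 1) − 0 = 0, and there is no ∂_4, so H_3 ≅ 0.

As a check, the Euler characteristic is 4 − 6 + 4 − 1 = 1, which agrees with 1 − 0 + 0 − 0 = 1.

H_0 ≅ Z,  H_1 = 0,  H_2 = 0,  H_3 = 0.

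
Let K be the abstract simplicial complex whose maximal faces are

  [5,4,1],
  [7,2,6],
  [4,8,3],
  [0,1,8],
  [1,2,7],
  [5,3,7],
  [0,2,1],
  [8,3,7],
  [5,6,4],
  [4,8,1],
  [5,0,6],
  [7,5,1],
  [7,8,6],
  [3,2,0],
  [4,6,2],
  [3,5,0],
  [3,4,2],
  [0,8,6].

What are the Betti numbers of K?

Fix the vertex order 0 < 1 < 2 < 3 < 4 < 5 < 6 < 7 < 8 and write every simplex with vertices in increasing order. Then dim K = 2 and the simplices of K are:

  0-simplices (9): [0], [1], [2], [3], [4], [5], [6], [7], [8]
  1-simplices (27): (27 of them)
  2-simplices (18): [0,1,2], [0,1,8], [0,2,3], [0,3,5], [0,5,6], [0,6,8], [1,2,7], [1,4,5], [1,4,8], [1,5,7], [2,3,4], [2,4,6], [2,6,7], [3,4,8], [3,5,7], [3,7,8], [4,5,6], [6,7,8]

Hence C_0 ≅ Z^9, C_1 ≅ Z^27, C_2 ≅ Z^18.

∂_1: C_1 → C_0 is given by ∂[p,q] = [q] − [p]. For instance
  ∂[0,2] = [2] − [0].
The 9×27 boundary matrix has rank 8 and Smith normal form diag(1,1,1,1,1,1,1,1).

The boundary map ∂_2: C_2 → C_1 maps a triangle to the signed sum of its edges. For instance
  ∂[1,5,7] = [5,7] − [1,7] + [1,5],
  ∂[0,6,8] = [6,8] − [0,8] + [0,6].
This gives a 27×18 integer matrix of rank 17; reducing to Smith normal form yields diagonal entries (1,1,1,1,1,1,1,1,1,1,1,1,1,1,1,1,1).

From H_k ≅ ker(∂_k) / im(∂_{k+1}) we obtain:

  H_0: rank C_0 − rank ∂_1 = 9 − 8 = 1, and the invariant factors of ∂_1 are all 1, so H_0 ≅ Z.
  H_1: rank ker ∂_1 − rank ∂_2 = (27 − 8) − 17 = 2, and the invariant factors of ∂_2 are all 1, so H_1 ≅ Z^2.
  H_2: rank ker ∂_2 − rank ∂_3 = (18 − 17) − 0 = 1, and there is no ∂_3, so H_2 ≅ Z.

Hence the Betti numbers are b_0 = 1, b_1 = 2, b_2 = 1.

b_0 = 1, b_1 = 2, b_2 = 1.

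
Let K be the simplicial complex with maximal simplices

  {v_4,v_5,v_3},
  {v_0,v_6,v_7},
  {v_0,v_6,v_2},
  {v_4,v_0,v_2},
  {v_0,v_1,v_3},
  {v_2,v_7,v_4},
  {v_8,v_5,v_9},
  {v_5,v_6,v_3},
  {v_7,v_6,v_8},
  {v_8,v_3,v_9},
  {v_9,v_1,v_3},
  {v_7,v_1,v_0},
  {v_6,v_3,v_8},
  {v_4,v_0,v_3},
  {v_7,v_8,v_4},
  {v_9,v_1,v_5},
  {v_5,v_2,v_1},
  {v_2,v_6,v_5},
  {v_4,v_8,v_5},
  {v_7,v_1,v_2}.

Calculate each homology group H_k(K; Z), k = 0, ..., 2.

H_0 = Z,  H_1 = Z ⊕ Z/2,  H_2 = 0.

Take the total order v_0 < v_1 < v_2 < v_3 < v_4 < v_5 < v_6 < v_7 < v_8 < v_9 on the vertex set. Then K (dimension 2) consists of the simplices:

  0-simplices (10): [v_0], [v_1], [v_2], [v_3], [v_4], [v_5], [v_6], [v_7], [v_8], [v_9]
  1-simplices (30): (30 of them)
  2-simplices (20): (20 of them)

so the chain groups are C_0 ≅ Z^10, C_1 ≅ Z^30, C_2 ≅ Z^20.

The boundary map ∂_1: C_1 → C_0 maps an edge to its endpoints' difference, ∂[p,q] = q − p. For instance
  ∂[v_0,v_7] = [v_7] − [v_0].
This gives a 10×30 integer matrix of rank 9; reducing to Smith normal form yields diagonal entries (1,1,1,1,1,1,1,1,1).

∂_2: C_2 → C_1 sends each 2-simplex [p,q,r] to [q,r] − [p,r] + [p,q]. For instance
  ∂[v_3,v_4,v_5] = [v_4,v_5] − [v_3,v_5] + [v_3,v_4],
  ∂[v_4,v_5,v_8] = [v_5,v_8] − [v_4,v_8] + [v_4,v_5].
The resulting 30×20 matrix has rank 20, and its Smith normal form has invariant factors (1,1,1,1,1,1,1,1,1,1,1,1,1,1,1,1,1,1,1,2).

Reading off H_k = ker ∂_k / im ∂_{k+1}:

  H_0: rank C_0 − rank ∂_1 = 10 − 9 = 1, and the invariant factors of ∂_1 are all 1, so H_0 ≅ Z.
  H_1: rank ker ∂_1 − rank ∂_2 = (30 − 9) − 20 = 1, and ∂_2 has invariant factor 2 > 1, so H_1 ≅ Z ⊕ Z/2.
  H_2: rank ker ∂_2 − rank ∂_3 = (20 − 20) − 0 = 0, and there is no ∂_3, so H_2 ≅ 0.

(K is a triangulation of the Klein bottle.)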